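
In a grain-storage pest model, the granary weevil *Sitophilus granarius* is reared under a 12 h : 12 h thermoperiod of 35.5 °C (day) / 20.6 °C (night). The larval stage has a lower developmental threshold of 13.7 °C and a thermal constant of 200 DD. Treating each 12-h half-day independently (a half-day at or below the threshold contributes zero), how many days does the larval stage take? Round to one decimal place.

Day half: max(0, 35.5 − 13.7) × 0.5 = 21.8 × 0.5 = 10.90 DD.
Night half: max(0, 20.6 − 13.7) × 0.5 = 6.9 × 0.5 = 3.45 DD.
Per 24 h: 14.35 DD/day.
Duration = 200 / 14.35 = 13.937 ≈ 13.9 days.

13.9 days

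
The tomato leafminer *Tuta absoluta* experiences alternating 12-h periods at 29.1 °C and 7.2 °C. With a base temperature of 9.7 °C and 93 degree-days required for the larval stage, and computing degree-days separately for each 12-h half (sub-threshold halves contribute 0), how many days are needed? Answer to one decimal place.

9.6 days

Day half: max(0, 29.1 − 9.7) × 0.5 = 19.4 × 0.5 = 9.70 DD.
Night half: max(0, 7.2 − 9.7) × 0.5 = 0.0 × 0.5 = 0.00 DD.
Per 24 h: 9.70 DD/day.
Duration = 93 / 9.70 = 9.588 ≈ 9.6 days.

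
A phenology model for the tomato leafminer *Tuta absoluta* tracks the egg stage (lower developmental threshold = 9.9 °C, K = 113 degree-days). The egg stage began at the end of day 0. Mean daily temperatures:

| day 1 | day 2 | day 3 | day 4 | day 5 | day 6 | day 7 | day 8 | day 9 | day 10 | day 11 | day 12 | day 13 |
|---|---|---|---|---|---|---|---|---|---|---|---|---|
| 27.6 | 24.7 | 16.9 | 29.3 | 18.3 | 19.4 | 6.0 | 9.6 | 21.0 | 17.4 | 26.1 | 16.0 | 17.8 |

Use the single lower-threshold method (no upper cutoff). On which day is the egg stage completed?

Daily DD above 9.9 °C: 17.7, 14.8, 7.0, 19.4, 8.4, 9.5, 0.0, 0.0, 11.1, 7.5, 16.2, 6.1, 7.9.
Cumulative: 17.7, 32.5, 39.5, 58.9, 67.3, 76.8, 76.8, 76.8, 87.9, 95.4, 111.6, 117.7, 125.6.
The total first reaches 113 DD on day 12.

day 12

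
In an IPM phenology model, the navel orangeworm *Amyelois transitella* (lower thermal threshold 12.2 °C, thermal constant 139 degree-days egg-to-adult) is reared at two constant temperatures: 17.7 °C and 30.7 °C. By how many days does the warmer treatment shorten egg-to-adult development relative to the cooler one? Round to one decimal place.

At 17.7 °C: 139 / (17.7 − 12.2) = 139 / 5.5 = 25.273 d.
At 30.7 °C: 139 / (30.7 − 12.2) = 139 / 18.5 = 7.514 d.
Difference = |25.273 − 7.514| = 17.759 ≈ 17.8 days.

17.8 days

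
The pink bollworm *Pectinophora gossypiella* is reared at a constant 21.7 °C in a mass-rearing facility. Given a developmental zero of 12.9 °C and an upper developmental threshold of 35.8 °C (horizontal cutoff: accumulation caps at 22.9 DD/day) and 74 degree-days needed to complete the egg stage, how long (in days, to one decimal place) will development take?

Daily accumulation = 21.7 − 12.9 = 8.8 DD/day.
Duration = 74 / 8.8 = 8.409 ≈ 8.4 days.

8.4 days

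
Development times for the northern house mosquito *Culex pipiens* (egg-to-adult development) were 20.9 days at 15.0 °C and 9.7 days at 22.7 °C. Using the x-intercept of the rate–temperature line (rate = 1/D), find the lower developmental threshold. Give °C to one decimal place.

Linear rate model ⇒ the product D·(T − T_b) is constant across temperatures.
20.9·(15.0 − T_b) = 9.7·(22.7 − T_b)
T_b = (20.9·15.0 − 9.7·22.7) / (20.9 − 9.7) = 93.31 / 11.2 = 8.331 °C ≈ 8.3 °C.

8.3 °C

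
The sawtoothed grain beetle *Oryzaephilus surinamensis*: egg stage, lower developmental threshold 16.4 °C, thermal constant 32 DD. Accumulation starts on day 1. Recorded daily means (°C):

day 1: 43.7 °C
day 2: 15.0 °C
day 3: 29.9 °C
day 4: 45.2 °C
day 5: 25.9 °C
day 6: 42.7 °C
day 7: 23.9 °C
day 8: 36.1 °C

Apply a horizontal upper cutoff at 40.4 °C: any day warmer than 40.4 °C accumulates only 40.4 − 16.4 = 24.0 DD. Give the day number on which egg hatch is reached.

Daily DD above 16.4 °C (capped at 24.0): 24.0, 0.0, 13.5, 24.0, 9.5, 24.0, 7.5, 19.7.
Cumulative: 24.0, 24.0, 37.5, 61.5, 71.0, 95.0, 102.5, 122.2.
The total first reaches 32 DD on day 3.

day 3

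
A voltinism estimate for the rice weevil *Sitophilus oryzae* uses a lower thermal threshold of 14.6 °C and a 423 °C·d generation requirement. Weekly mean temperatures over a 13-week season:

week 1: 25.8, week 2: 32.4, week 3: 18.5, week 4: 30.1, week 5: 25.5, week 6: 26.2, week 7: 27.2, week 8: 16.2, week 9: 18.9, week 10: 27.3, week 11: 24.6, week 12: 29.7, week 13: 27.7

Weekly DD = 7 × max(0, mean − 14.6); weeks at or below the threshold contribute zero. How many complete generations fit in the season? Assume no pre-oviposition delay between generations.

2 generations

Weekly DD (7 × max(0, T̄ − 14.6)): 78.4, 124.6, 27.3, 108.5, 76.3, 81.2, 88.2, 11.2, 30.1, 88.9, 70.0, 105.7, 91.7.
Season total = 982.1 DD.
Complete generations = ⌊982.1 / 423⌋ = 2.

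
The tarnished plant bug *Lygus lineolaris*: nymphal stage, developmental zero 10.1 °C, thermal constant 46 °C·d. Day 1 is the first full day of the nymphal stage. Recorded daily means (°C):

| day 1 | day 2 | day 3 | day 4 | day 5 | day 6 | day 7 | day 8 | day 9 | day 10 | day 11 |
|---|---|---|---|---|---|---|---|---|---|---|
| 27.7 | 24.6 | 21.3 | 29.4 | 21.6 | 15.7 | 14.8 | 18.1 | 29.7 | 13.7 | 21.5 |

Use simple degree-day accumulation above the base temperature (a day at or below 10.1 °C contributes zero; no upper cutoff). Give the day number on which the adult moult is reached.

day 4

Daily DD above 10.1 °C: 17.6, 14.5, 11.2, 19.3, 11.5, 5.6, 4.7, 8.0, 19.6, 3.6, 11.4.
Cumulative: 17.6, 32.1, 43.3, 62.6, 74.1, 79.7, 84.4, 92.4, 112.0, 115.6, 127.0.
The total first reaches 46 DD on day 4.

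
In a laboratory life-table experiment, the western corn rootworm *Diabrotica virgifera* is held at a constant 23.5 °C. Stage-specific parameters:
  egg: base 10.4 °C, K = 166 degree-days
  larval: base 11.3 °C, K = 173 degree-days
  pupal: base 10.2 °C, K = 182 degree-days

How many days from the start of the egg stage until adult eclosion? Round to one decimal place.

egg: 166 / (23.5 − 10.4) = 166 / 13.1 = 12.672 d.
larval: 173 / (23.5 − 11.3) = 173 / 12.2 = 14.180 d.
pupal: 182 / (23.5 − 10.2) = 182 / 13.3 = 13.684 d.
Sum = 40.536 ≈ 40.5 days.

40.5 days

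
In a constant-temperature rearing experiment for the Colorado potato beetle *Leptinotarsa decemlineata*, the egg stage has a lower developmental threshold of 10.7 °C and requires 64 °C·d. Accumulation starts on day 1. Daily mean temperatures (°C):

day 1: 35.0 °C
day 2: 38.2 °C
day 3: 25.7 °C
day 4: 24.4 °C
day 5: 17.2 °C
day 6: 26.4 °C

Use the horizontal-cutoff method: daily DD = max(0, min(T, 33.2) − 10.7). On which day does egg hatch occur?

day 4

Daily DD above 10.7 °C (capped at 22.5): 22.5, 22.5, 15.0, 13.7, 6.5, 15.7.
Cumulative: 22.5, 45.0, 60.0, 73.7, 80.2, 95.9.
The total first reaches 64 DD on day 4.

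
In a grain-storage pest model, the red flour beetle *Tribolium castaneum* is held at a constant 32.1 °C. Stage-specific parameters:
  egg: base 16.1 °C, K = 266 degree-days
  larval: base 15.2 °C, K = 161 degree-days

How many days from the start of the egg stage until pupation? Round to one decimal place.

26.2 days

egg: 266 / (32.1 − 16.1) = 266 / 16.0 = 16.625 d.
larval: 161 / (32.1 − 15.2) = 161 / 16.9 = 9.527 d.
Sum = 26.152 ≈ 26.2 days.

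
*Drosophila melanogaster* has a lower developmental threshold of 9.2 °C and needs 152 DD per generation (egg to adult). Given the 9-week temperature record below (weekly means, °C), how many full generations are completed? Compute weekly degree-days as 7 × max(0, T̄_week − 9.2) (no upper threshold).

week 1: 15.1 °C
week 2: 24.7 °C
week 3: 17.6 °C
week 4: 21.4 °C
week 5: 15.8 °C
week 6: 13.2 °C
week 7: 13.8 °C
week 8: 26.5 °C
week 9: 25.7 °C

Weekly DD (7 × max(0, T̄ − 9.2)): 41.3, 108.5, 58.8, 85.4, 46.2, 28.0, 32.2, 121.1, 115.5.
Season total = 637.0 DD.
Complete generations = ⌊637.0 / 152⌋ = 4.

4 generations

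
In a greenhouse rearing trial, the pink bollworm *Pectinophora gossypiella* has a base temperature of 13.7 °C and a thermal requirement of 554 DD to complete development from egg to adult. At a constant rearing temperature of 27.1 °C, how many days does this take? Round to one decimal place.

Daily accumulation = 27.1 − 13.7 = 13.4 DD/day.
Duration = 554 / 13.4 = 41.343 ≈ 41.3 days.

41.3 days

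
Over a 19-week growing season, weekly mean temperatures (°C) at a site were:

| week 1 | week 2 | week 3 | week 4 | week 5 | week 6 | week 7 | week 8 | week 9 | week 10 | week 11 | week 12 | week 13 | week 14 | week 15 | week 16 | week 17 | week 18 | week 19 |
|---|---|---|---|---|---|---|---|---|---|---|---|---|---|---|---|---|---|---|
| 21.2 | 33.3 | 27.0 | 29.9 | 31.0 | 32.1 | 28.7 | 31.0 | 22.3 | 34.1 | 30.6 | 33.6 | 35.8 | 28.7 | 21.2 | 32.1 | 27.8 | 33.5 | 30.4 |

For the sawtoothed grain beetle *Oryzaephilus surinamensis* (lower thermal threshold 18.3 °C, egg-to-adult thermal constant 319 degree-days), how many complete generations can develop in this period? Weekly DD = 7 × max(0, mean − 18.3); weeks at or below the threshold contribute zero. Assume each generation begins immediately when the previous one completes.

Weekly DD (7 × max(0, T̄ − 18.3)): 20.3, 105.0, 60.9, 81.2, 88.9, 96.6, 72.8, 88.9, 28.0, 110.6, 86.1, 107.1, 122.5, 72.8, 20.3, 96.6, 66.5, 106.4, 84.7.
Season total = 1516.2 DD.
Complete generations = ⌊1516.2 / 319⌋ = 4.

4 generations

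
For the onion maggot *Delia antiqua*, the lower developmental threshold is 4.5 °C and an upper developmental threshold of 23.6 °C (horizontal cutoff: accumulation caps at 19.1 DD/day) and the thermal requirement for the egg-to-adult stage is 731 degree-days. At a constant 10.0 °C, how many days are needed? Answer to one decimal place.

Daily accumulation = 10.0 − 4.5 = 5.5 DD/day.
Duration = 731 / 5.5 = 132.909 ≈ 132.9 days.

132.9 days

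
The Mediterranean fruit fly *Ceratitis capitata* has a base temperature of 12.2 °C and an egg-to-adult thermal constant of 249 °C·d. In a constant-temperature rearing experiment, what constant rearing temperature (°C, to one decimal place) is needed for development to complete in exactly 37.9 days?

Required daily accumulation = 249 / 37.9 = 6.570 DD/day.
T = T_base + 6.570 = 12.2 + 6.570 = 18.770 ≈ 18.8 °C.

18.8 °C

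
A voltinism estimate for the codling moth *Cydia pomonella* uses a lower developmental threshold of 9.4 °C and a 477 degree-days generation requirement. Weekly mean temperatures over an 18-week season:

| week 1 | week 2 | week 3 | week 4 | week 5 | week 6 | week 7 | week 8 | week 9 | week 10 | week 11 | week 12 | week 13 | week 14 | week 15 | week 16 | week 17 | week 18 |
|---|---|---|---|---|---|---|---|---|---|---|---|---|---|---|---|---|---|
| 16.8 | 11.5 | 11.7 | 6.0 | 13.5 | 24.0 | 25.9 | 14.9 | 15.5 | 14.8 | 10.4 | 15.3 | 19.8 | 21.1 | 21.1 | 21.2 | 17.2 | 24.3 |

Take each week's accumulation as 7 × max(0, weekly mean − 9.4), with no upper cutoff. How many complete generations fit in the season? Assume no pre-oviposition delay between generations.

2 generations

Weekly DD (7 × max(0, T̄ − 9.4)): 51.8, 14.7, 16.1, 0.0, 28.7, 102.2, 115.5, 38.5, 42.7, 37.8, 7.0, 41.3, 72.8, 81.9, 81.9, 82.6, 54.6, 104.3.
Season total = 974.4 DD.
Complete generations = ⌊974.4 / 477⌋ = 2.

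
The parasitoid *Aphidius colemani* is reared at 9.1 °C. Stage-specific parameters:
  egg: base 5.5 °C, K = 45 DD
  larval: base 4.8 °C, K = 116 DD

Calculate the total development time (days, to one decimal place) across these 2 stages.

39.5 days

egg: 45 / (9.1 − 5.5) = 45 / 3.6 = 12.500 d.
larval: 116 / (9.1 − 4.8) = 116 / 4.3 = 26.977 d.
Sum = 39.477 ≈ 39.5 days.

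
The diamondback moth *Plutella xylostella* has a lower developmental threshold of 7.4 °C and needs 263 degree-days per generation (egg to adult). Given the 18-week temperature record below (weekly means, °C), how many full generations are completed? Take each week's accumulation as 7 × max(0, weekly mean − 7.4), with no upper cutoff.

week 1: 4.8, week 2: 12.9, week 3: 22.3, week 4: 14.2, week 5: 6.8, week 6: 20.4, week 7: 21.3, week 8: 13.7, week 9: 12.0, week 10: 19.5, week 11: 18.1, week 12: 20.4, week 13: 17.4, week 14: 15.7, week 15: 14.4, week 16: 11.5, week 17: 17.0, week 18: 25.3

4 generations

Weekly DD (7 × max(0, T̄ − 7.4)): 0.0, 38.5, 104.3, 47.6, 0.0, 91.0, 97.3, 44.1, 32.2, 84.7, 74.9, 91.0, 70.0, 58.1, 49.0, 28.7, 67.2, 125.3.
Season total = 1103.9 DD.
Complete generations = ⌊1103.9 / 263⌋ = 4.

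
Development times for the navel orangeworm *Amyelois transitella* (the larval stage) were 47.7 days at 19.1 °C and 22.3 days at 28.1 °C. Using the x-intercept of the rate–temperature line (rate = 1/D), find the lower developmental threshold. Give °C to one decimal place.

11.2 °C

Linear rate model ⇒ the product D·(T − T_b) is constant across temperatures.
47.7·(19.1 − T_b) = 22.3·(28.1 − T_b)
T_b = (47.7·19.1 − 22.3·28.1) / (47.7 − 22.3) = 284.44 / 25.4 = 11.198 °C ≈ 11.2 °C.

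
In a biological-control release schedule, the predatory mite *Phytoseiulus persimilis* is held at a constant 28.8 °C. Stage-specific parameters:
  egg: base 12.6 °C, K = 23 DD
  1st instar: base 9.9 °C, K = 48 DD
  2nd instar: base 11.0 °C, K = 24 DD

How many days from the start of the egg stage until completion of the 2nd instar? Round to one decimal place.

5.3 days

egg: 23 / (28.8 − 12.6) = 23 / 16.2 = 1.420 d.
1st instar: 48 / (28.8 − 9.9) = 48 / 18.9 = 2.540 d.
2nd instar: 24 / (28.8 − 11.0) = 24 / 17.8 = 1.348 d.
Sum = 5.308 ≈ 5.3 days.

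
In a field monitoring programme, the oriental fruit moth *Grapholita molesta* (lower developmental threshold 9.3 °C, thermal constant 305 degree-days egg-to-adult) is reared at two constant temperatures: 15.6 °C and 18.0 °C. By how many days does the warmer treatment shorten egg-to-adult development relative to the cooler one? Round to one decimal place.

At 15.6 °C: 305 / (15.6 − 9.3) = 305 / 6.3 = 48.413 d.
At 18.0 °C: 305 / (18.0 − 9.3) = 305 / 8.7 = 35.057 d.
Difference = |48.413 − 35.057| = 13.355 ≈ 13.4 days.

13.4 days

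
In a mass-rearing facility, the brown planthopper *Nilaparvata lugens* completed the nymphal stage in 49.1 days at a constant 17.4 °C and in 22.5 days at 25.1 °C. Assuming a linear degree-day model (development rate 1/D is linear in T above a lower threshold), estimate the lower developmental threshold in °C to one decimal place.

10.9 °C

Linear rate model ⇒ the product D·(T − T_b) is constant across temperatures.
49.1·(17.4 − T_b) = 22.5·(25.1 − T_b)
T_b = (49.1·17.4 − 22.5·25.1) / (49.1 − 22.5) = 289.59 / 26.6 = 10.887 °C ≈ 10.9 °C.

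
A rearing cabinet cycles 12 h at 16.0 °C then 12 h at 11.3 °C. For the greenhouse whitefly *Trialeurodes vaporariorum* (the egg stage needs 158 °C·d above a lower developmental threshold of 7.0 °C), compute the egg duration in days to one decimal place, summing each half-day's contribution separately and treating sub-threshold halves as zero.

23.8 days

Day half: max(0, 16.0 − 7.0) × 0.5 = 9.0 × 0.5 = 4.50 DD.
Night half: max(0, 11.3 − 7.0) × 0.5 = 4.3 × 0.5 = 2.15 DD.
Per 24 h: 6.65 DD/day.
Duration = 158 / 6.65 = 23.759 ≈ 23.8 days.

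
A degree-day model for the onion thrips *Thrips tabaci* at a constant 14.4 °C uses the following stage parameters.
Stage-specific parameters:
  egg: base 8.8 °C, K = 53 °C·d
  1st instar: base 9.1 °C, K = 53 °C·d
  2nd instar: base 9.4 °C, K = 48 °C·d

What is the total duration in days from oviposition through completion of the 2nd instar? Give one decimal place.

29.1 days

egg: 53 / (14.4 − 8.8) = 53 / 5.6 = 9.464 d.
1st instar: 53 / (14.4 − 9.1) = 53 / 5.3 = 10.000 d.
2nd instar: 48 / (14.4 − 9.4) = 48 / 5.0 = 9.600 d.
Sum = 29.064 ≈ 29.1 days.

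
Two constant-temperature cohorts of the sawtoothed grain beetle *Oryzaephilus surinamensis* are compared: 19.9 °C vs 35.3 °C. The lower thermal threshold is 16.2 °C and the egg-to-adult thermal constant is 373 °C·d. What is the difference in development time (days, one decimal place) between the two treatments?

At 19.9 °C: 373 / (19.9 − 16.2) = 373 / 3.7 = 100.811 d.
At 35.3 °C: 373 / (35.3 − 16.2) = 373 / 19.1 = 19.529 d.
Difference = |100.811 − 19.529| = 81.282 ≈ 81.3 days.

81.3 days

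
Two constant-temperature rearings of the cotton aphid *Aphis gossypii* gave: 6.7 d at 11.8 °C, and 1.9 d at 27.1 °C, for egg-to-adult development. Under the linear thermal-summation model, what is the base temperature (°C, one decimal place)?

Under the model K = D·(T − T_b), so D₁·(T₁ − T_b) = D₂·(T₂ − T_b).
6.7·(11.8 − T_b) = 1.9·(27.1 − T_b)
T_b = (6.7·11.8 − 1.9·27.1) / (6.7 − 1.9) = 27.57 / 4.8 = 5.744 °C ≈ 5.7 °C.

5.7 °C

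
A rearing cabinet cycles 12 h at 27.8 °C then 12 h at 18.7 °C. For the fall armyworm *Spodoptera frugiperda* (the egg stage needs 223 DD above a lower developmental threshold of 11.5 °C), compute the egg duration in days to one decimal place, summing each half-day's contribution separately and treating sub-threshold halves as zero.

Day half: max(0, 27.8 − 11.5) × 0.5 = 16.3 × 0.5 = 8.15 DD.
Night half: max(0, 18.7 − 11.5) × 0.5 = 7.2 × 0.5 = 3.60 DD.
Per 24 h: 11.75 DD/day.
Duration = 223 / 11.75 = 18.979 ≈ 19.0 days.

19.0 days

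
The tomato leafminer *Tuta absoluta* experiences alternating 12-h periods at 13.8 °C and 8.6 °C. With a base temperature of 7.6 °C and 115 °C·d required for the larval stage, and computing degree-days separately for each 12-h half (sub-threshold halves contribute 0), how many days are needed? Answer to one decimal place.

Day half: max(0, 13.8 − 7.6) × 0.5 = 6.2 × 0.5 = 3.10 DD.
Night half: max(0, 8.6 − 7.6) × 0.5 = 1.0 × 0.5 = 0.50 DD.
Per 24 h: 3.60 DD/day.
Duration = 115 / 3.60 = 31.944 ≈ 31.9 days.

31.9 days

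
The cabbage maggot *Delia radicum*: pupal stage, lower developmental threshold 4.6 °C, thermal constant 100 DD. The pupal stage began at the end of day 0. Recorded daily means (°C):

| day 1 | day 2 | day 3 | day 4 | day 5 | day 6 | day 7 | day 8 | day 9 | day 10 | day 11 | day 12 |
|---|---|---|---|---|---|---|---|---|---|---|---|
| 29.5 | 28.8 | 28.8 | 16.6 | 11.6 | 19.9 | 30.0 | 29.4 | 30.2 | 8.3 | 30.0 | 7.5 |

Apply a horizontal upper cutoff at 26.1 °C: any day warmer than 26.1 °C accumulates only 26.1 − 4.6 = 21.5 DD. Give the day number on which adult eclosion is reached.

Daily DD above 4.6 °C (capped at 21.5): 21.5, 21.5, 21.5, 12.0, 7.0, 15.3, 21.5, 21.5, 21.5, 3.7, 21.5, 2.9.
Cumulative: 21.5, 43.0, 64.5, 76.5, 83.5, 98.8, 120.3, 141.8, 163.3, 167.0, 188.5, 191.4.
The total first reaches 100 DD on day 7.

day 7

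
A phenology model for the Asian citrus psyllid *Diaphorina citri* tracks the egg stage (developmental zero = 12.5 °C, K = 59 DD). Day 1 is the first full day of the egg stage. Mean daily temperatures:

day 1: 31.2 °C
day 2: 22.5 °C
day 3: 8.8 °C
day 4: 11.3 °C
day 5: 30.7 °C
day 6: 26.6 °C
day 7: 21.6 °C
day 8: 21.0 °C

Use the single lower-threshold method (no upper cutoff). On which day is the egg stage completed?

day 6

Daily DD above 12.5 °C: 18.7, 10.0, 0.0, 0.0, 18.2, 14.1, 9.1, 8.5.
Cumulative: 18.7, 28.7, 28.7, 28.7, 46.9, 61.0, 70.1, 78.6.
The total first reaches 59 DD on day 6.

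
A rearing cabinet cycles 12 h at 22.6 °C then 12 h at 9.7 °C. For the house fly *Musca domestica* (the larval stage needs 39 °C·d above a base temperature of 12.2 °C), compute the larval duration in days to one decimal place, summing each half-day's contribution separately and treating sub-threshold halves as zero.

Day half: max(0, 22.6 − 12.2) × 0.5 = 10.4 × 0.5 = 5.20 DD.
Night half: max(0, 9.7 − 12.2) × 0.5 = 0.0 × 0.5 = 0.00 DD.
Per 24 h: 5.20 DD/day.
Duration = 39 / 5.20 = 7.500 ≈ 7.5 days.

7.5 days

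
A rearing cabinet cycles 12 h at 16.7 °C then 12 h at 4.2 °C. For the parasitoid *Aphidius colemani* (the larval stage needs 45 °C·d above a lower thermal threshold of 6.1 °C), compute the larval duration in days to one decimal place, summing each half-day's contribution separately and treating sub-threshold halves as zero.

8.5 days

Day half: max(0, 16.7 − 6.1) × 0.5 = 10.6 × 0.5 = 5.30 DD.
Night half: max(0, 4.2 − 6.1) × 0.5 = 0.0 × 0.5 = 0.00 DD.
Per 24 h: 5.30 DD/day.
Duration = 45 / 5.30 = 8.491 ≈ 8.5 days.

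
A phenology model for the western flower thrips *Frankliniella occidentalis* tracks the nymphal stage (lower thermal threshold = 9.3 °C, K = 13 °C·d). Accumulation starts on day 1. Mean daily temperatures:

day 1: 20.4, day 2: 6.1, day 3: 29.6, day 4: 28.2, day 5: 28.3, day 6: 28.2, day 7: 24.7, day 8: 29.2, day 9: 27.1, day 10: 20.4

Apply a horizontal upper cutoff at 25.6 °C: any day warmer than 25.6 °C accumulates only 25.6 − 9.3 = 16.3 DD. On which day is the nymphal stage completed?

Daily DD above 9.3 °C (capped at 16.3): 11.1, 0.0, 16.3, 16.3, 16.3, 16.3, 15.4, 16.3, 16.3, 11.1.
Cumulative: 11.1, 11.1, 27.4, 43.7, 60.0, 76.3, 91.7, 108.0, 124.3, 135.4.
The total first reaches 13 DD on day 3.

day 3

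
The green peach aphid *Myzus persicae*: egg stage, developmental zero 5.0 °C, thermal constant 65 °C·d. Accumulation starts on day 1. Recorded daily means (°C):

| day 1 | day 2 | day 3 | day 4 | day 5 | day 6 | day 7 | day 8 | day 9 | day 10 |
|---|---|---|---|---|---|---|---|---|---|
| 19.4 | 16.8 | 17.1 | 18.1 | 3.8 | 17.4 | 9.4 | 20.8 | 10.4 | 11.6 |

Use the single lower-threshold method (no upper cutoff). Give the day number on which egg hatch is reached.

Daily DD above 5.0 °C: 14.4, 11.8, 12.1, 13.1, 0.0, 12.4, 4.4, 15.8, 5.4, 6.6.
Cumulative: 14.4, 26.2, 38.3, 51.4, 51.4, 63.8, 68.2, 84.0, 89.4, 96.0.
The total first reaches 65 DD on day 7.

day 7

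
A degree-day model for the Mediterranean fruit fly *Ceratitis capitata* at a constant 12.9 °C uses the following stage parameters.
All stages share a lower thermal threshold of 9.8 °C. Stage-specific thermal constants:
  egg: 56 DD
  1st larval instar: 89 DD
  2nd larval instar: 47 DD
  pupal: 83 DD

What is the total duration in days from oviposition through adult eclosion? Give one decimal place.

88.7 days

Daily accumulation at 12.9 °C = 12.9 − 9.8 = 3.1 DD/day.
Total K = 56 + 89 + 47 + 83 = 275 DD.
Total duration = 275 / 3.1 = 88.710 ≈ 88.7 days.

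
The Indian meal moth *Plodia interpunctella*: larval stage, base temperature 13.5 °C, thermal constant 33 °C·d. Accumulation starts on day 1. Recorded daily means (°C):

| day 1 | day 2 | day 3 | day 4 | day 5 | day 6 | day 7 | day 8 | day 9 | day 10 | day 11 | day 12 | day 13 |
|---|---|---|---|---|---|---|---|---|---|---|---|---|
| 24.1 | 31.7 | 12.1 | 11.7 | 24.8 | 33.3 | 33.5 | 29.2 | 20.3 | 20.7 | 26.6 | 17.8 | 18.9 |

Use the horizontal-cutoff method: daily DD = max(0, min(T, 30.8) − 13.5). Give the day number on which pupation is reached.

Daily DD above 13.5 °C (capped at 17.3): 10.6, 17.3, 0.0, 0.0, 11.3, 17.3, 17.3, 15.7, 6.8, 7.2, 13.1, 4.3, 5.4.
Cumulative: 10.6, 27.9, 27.9, 27.9, 39.2, 56.5, 73.8, 89.5, 96.3, 103.5, 116.6, 120.9, 126.3.
The total first reaches 33 DD on day 5.

day 5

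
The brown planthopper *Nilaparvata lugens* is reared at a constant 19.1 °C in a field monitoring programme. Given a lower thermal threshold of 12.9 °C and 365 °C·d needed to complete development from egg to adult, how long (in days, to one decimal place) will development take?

Daily accumulation = 19.1 − 12.9 = 6.2 DD/day.
Duration = 365 / 6.2 = 58.871 ≈ 58.9 days.

58.9 days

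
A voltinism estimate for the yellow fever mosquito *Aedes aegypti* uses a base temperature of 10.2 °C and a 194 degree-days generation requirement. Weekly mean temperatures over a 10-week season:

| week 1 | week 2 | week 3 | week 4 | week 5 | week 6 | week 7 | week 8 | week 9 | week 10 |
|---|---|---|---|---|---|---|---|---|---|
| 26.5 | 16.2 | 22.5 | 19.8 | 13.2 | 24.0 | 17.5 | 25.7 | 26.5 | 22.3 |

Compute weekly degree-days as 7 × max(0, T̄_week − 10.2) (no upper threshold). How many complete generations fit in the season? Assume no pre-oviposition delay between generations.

Weekly DD (7 × max(0, T̄ − 10.2)): 114.1, 42.0, 86.1, 67.2, 21.0, 96.6, 51.1, 108.5, 114.1, 84.7.
Season total = 785.4 DD.
Complete generations = ⌊785.4 / 194⌋ = 4.

4 generations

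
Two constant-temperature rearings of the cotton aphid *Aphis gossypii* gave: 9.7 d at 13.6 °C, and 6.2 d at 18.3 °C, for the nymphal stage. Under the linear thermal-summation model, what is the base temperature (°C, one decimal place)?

5.3 °C

Under the model K = D·(T − T_b), so D₁·(T₁ − T_b) = D₂·(T₂ − T_b).
9.7·(13.6 − T_b) = 6.2·(18.3 − T_b)
T_b = (9.7·13.6 − 6.2·18.3) / (9.7 − 6.2) = 18.46 / 3.5 = 5.274 °C ≈ 5.3 °C.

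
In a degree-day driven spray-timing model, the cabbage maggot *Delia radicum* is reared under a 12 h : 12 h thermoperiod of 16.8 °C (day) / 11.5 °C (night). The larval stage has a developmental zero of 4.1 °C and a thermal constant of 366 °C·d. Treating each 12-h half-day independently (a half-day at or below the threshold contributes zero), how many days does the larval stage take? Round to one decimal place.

36.4 days

Day half: max(0, 16.8 − 4.1) × 0.5 = 12.7 × 0.5 = 6.35 DD.
Night half: max(0, 11.5 − 4.1) × 0.5 = 7.4 × 0.5 = 3.70 DD.
Per 24 h: 10.05 DD/day.
Duration = 366 / 10.05 = 36.418 ≈ 36.4 days.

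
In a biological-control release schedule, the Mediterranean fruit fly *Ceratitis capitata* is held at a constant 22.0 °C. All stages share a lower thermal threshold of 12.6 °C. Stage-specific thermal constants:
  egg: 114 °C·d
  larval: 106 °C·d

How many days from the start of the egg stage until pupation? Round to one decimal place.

Daily accumulation at 22.0 °C = 22.0 − 12.6 = 9.4 DD/day.
Total K = 114 + 106 = 220 DD.
Total duration = 220 / 9.4 = 23.404 ≈ 23.4 days.

23.4 days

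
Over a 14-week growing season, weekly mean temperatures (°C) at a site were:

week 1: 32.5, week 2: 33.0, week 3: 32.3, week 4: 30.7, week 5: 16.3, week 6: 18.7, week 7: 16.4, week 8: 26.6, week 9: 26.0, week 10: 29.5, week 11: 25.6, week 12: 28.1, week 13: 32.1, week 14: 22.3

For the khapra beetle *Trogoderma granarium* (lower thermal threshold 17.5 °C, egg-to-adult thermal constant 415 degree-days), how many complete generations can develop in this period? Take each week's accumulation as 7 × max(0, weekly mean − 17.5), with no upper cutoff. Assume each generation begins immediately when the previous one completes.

2 generations

Weekly DD (7 × max(0, T̄ − 17.5)): 105.0, 108.5, 103.6, 92.4, 0.0, 8.4, 0.0, 63.7, 59.5, 84.0, 56.7, 74.2, 102.2, 33.6.
Season total = 891.8 DD.
Complete generations = ⌊891.8 / 415⌋ = 2.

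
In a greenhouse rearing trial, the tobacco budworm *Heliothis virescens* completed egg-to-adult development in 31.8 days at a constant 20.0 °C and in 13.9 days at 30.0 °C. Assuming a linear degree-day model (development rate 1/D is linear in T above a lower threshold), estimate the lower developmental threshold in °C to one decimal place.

Linear rate model ⇒ the product D·(T − T_b) is constant across temperatures.
31.8·(20.0 − T_b) = 13.9·(30.0 − T_b)
T_b = (31.8·20.0 − 13.9·30.0) / (31.8 − 13.9) = 219.00 / 17.9 = 12.235 °C ≈ 12.2 °C.

12.2 °C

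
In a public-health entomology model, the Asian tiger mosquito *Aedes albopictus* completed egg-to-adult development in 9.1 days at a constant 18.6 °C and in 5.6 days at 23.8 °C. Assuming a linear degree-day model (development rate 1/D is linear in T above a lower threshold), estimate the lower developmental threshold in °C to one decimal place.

10.3 °C

Linear rate model ⇒ the product D·(T − T_b) is constant across temperatures.
9.1·(18.6 − T_b) = 5.6·(23.8 − T_b)
T_b = (9.1·18.6 − 5.6·23.8) / (9.1 − 5.6) = 35.98 / 3.5 = 10.280 °C ≈ 10.3 °C.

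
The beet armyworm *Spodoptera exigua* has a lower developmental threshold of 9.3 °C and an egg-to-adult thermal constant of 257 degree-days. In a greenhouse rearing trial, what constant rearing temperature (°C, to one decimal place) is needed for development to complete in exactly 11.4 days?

31.8 °C

Required daily accumulation = 257 / 11.4 = 22.544 DD/day.
T = T_base + 22.544 = 9.3 + 22.544 = 31.844 ≈ 31.8 °C.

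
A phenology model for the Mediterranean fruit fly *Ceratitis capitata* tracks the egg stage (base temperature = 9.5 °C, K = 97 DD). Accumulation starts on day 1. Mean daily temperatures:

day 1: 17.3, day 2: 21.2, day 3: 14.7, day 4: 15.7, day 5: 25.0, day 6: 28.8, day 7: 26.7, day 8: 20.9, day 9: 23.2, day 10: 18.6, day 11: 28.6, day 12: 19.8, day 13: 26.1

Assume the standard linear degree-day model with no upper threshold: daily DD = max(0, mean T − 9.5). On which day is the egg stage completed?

Daily DD above 9.5 °C: 7.8, 11.7, 5.2, 6.2, 15.5, 19.3, 17.2, 11.4, 13.7, 9.1, 19.1, 10.3, 16.6.
Cumulative: 7.8, 19.5, 24.7, 30.9, 46.4, 65.7, 82.9, 94.3, 108.0, 117.1, 136.2, 146.5, 163.1.
The total first reaches 97 DD on day 9.

day 9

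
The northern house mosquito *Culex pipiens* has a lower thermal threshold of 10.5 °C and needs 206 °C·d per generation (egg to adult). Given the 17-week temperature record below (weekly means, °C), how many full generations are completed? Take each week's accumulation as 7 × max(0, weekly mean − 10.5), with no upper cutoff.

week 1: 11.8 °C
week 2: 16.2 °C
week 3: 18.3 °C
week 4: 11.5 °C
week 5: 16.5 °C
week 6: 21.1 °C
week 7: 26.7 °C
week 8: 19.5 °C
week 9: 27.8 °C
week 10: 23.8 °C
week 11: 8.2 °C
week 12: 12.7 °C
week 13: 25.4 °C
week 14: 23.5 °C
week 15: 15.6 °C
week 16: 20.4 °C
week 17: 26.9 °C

Weekly DD (7 × max(0, T̄ − 10.5)): 9.1, 39.9, 54.6, 7.0, 42.0, 74.2, 113.4, 63.0, 121.1, 93.1, 0.0, 15.4, 104.3, 91.0, 35.7, 69.3, 114.8.
Season total = 1047.9 DD.
Complete generations = ⌊1047.9 / 206⌋ = 5.

5 generations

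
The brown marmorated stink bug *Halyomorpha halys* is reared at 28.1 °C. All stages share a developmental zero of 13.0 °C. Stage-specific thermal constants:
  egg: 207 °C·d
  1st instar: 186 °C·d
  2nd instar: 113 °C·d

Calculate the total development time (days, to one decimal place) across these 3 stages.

33.5 days

Daily accumulation at 28.1 °C = 28.1 − 13.0 = 15.1 DD/day.
Total K = 207 + 186 + 113 = 506 DD.
Total duration = 506 / 15.1 = 33.510 ≈ 33.5 days.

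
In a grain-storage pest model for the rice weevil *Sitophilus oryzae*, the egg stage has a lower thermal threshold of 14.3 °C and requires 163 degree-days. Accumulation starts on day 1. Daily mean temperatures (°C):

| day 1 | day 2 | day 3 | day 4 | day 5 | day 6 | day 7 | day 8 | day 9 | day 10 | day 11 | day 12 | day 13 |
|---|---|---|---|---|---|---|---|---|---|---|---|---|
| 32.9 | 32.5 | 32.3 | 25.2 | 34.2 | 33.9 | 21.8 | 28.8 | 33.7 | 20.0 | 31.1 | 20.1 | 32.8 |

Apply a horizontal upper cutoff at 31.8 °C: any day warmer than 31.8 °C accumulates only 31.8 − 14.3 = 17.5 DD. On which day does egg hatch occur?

day 12

Daily DD above 14.3 °C (capped at 17.5): 17.5, 17.5, 17.5, 10.9, 17.5, 17.5, 7.5, 14.5, 17.5, 5.7, 16.8, 5.8, 17.5.
Cumulative: 17.5, 35.0, 52.5, 63.4, 80.9, 98.4, 105.9, 120.4, 137.9, 143.6, 160.4, 166.2, 183.7.
The total first reaches 163 DD on day 12.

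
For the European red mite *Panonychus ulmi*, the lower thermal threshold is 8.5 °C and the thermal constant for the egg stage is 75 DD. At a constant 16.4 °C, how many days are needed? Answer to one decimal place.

Daily accumulation = 16.4 − 8.5 = 7.9 DD/day.
Duration = 75 / 7.9 = 9.494 ≈ 9.5 days.

9.5 days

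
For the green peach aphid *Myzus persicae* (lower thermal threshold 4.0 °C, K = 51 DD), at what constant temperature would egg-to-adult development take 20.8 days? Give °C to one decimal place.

Required daily accumulation = 51 / 20.8 = 2.452 DD/day.
T = T_base + 2.452 = 4.0 + 2.452 = 6.452 ≈ 6.5 °C.

6.5 °C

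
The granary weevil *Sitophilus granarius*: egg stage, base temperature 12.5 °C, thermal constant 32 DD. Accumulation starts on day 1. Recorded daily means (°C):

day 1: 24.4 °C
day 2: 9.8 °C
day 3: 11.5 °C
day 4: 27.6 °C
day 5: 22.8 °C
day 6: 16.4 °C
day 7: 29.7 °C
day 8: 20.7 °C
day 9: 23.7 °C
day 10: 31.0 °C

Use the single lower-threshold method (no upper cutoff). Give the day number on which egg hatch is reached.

Daily DD above 12.5 °C: 11.9, 0.0, 0.0, 15.1, 10.3, 3.9, 17.2, 8.2, 11.2, 18.5.
Cumulative: 11.9, 11.9, 11.9, 27.0, 37.3, 41.2, 58.4, 66.6, 77.8, 96.3.
The total first reaches 32 DD on day 5.

day 5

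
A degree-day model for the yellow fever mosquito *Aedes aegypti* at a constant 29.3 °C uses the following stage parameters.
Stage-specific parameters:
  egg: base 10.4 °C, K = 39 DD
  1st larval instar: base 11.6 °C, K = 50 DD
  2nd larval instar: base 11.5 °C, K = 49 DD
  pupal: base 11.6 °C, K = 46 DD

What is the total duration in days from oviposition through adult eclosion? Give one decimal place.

10.2 days

egg: 39 / (29.3 − 10.4) = 39 / 18.9 = 2.063 d.
1st larval instar: 50 / (29.3 − 11.6) = 50 / 17.7 = 2.825 d.
2nd larval instar: 49 / (29.3 − 11.5) = 49 / 17.8 = 2.753 d.
pupal: 46 / (29.3 − 11.6) = 46 / 17.7 = 2.599 d.
Sum = 10.240 ≈ 10.2 days.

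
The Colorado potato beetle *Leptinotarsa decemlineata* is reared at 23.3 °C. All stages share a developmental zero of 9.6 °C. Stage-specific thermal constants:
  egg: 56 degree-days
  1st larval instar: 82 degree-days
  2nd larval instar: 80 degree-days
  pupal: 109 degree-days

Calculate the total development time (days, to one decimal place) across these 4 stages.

23.9 days

Daily accumulation at 23.3 °C = 23.3 − 9.6 = 13.7 DD/day.
Total K = 56 + 82 + 80 + 109 = 327 DD.
Total duration = 327 / 13.7 = 23.869 ≈ 23.9 days.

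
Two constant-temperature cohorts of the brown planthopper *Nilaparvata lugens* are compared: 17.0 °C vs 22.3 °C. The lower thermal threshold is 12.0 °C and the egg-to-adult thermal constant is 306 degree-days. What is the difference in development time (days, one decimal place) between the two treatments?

31.5 days

At 17.0 °C: 306 / (17.0 − 12.0) = 306 / 5.0 = 61.200 d.
At 22.3 °C: 306 / (22.3 − 12.0) = 306 / 10.3 = 29.709 d.
Difference = |61.200 − 29.709| = 31.491 ≈ 31.5 days.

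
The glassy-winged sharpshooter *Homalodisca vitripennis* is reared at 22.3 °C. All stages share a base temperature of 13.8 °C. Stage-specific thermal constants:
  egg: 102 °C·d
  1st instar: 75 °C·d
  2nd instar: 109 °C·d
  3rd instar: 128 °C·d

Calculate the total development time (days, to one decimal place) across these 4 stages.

Daily accumulation at 22.3 °C = 22.3 − 13.8 = 8.5 DD/day.
Total K = 102 + 75 + 109 + 128 = 414 DD.
Total duration = 414 / 8.5 = 48.706 ≈ 48.7 days.

48.7 days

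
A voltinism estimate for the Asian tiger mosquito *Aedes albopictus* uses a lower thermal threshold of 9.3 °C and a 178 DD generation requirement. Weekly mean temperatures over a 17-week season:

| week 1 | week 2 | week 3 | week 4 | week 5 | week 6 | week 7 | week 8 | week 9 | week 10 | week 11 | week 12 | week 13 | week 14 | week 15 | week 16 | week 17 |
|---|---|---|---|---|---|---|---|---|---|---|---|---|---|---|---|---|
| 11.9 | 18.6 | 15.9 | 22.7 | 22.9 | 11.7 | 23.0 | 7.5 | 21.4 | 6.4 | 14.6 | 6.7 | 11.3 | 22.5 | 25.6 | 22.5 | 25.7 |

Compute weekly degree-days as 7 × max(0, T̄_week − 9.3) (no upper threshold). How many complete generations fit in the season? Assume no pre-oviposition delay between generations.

Weekly DD (7 × max(0, T̄ − 9.3)): 18.2, 65.1, 46.2, 93.8, 95.2, 16.8, 95.9, 0.0, 84.7, 0.0, 37.1, 0.0, 14.0, 92.4, 114.1, 92.4, 114.8.
Season total = 980.7 DD.
Complete generations = ⌊980.7 / 178⌋ = 5.

5 generations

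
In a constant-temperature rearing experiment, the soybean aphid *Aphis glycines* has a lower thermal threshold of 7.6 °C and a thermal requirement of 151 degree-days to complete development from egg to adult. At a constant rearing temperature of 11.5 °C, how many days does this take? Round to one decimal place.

38.7 days

Daily accumulation = 11.5 − 7.6 = 3.9 DD/day.
Duration = 151 / 3.9 = 38.718 ≈ 38.7 days.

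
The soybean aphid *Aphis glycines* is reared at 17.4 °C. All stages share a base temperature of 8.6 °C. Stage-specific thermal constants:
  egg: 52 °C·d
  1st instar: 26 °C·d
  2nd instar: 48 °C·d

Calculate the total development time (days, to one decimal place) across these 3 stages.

Daily accumulation at 17.4 °C = 17.4 − 8.6 = 8.8 DD/day.
Total K = 52 + 26 + 48 = 126 DD.
Total duration = 126 / 8.8 = 14.318 ≈ 14.3 days.

14.3 days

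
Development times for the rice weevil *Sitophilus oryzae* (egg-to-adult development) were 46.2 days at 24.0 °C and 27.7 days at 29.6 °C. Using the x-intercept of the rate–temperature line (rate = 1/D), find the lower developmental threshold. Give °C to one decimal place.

Linear rate model ⇒ the product D·(T − T_b) is constant across temperatures.
46.2·(24.0 − T_b) = 27.7·(29.6 − T_b)
T_b = (46.2·24.0 − 27.7·29.6) / (46.2 − 27.7) = 288.88 / 18.5 = 15.615 °C ≈ 15.6 °C.

15.6 °C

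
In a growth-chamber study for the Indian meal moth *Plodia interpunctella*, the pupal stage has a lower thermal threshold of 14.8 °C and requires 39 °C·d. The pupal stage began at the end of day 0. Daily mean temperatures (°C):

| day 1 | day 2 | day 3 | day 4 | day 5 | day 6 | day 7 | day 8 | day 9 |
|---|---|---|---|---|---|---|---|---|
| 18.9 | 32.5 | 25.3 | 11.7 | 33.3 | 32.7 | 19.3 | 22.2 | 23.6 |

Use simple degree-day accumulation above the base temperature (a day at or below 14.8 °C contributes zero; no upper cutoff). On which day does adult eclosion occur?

day 5

Daily DD above 14.8 °C: 4.1, 17.7, 10.5, 0.0, 18.5, 17.9, 4.5, 7.4, 8.8.
Cumulative: 4.1, 21.8, 32.3, 32.3, 50.8, 68.7, 73.2, 80.6, 89.4.
The total first reaches 39 DD on day 5.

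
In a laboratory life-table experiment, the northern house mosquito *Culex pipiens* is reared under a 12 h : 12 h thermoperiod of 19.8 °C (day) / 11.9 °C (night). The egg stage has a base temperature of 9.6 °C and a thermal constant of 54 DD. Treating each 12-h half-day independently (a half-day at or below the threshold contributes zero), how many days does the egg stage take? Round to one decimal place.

8.6 days

Day half: max(0, 19.8 − 9.6) × 0.5 = 10.2 × 0.5 = 5.10 DD.
Night half: max(0, 11.9 − 9.6) × 0.5 = 2.3 × 0.5 = 1.15 DD.
Per 24 h: 6.25 DD/day.
Duration = 54 / 6.25 = 8.640 ≈ 8.6 days.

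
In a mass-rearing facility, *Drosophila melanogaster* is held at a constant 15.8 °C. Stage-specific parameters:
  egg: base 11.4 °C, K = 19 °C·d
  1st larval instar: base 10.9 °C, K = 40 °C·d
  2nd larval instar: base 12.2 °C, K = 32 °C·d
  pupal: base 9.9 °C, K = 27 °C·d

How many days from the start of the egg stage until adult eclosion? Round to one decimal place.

egg: 19 / (15.8 − 11.4) = 19 / 4.4 = 4.318 d.
1st larval instar: 40 / (15.8 − 10.9) = 40 / 4.9 = 8.163 d.
2nd larval instar: 32 / (15.8 − 12.2) = 32 / 3.6 = 8.889 d.
pupal: 27 / (15.8 − 9.9) = 27 / 5.9 = 4.576 d.
Sum = 25.947 ≈ 25.9 days.

25.9 days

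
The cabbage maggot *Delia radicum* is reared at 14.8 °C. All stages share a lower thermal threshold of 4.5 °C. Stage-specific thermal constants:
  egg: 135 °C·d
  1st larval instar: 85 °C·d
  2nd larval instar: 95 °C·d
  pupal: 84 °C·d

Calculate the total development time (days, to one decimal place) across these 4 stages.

38.7 days

Daily accumulation at 14.8 °C = 14.8 − 4.5 = 10.3 DD/day.
Total K = 135 + 85 + 95 + 84 = 399 DD.
Total duration = 399 / 10.3 = 38.738 ≈ 38.7 days.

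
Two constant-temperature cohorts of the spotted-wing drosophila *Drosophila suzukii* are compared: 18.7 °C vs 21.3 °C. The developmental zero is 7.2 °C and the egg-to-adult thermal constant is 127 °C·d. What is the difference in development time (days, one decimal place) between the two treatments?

At 18.7 °C: 127 / (18.7 − 7.2) = 127 / 11.5 = 11.043 d.
At 21.3 °C: 127 / (21.3 − 7.2) = 127 / 14.1 = 9.007 d.
Difference = |11.043 − 9.007| = 2.036 ≈ 2.0 days.

2.0 days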